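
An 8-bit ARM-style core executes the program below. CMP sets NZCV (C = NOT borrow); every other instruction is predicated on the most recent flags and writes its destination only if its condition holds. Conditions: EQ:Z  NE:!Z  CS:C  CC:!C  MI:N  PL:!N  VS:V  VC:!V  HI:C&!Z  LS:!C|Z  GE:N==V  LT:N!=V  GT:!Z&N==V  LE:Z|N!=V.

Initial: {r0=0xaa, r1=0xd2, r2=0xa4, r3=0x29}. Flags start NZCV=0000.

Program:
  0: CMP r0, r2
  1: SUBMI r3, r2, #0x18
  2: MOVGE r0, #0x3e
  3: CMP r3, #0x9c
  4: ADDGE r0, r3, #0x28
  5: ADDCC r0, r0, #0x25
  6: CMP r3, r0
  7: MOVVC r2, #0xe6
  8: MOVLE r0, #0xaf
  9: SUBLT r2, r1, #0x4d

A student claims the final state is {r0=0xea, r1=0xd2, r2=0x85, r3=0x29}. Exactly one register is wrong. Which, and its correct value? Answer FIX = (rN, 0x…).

FIX = (r0, 0xaf)

0: ✓ CMP  NZCV=0010
1: · SUBMI
2: ✓ MOVGE  r0←0x3e
3: ✓ CMP  NZCV=1001
4: ✓ ADDGE  r0←0x51
5: ✓ ADDCC  r0←0x76
6: ✓ CMP  NZCV=1000
7: ✓ MOVVC  r2←0xe6
8: ✓ MOVLE  r0←0xaf
9: ✓ SUBLT  r2←0x85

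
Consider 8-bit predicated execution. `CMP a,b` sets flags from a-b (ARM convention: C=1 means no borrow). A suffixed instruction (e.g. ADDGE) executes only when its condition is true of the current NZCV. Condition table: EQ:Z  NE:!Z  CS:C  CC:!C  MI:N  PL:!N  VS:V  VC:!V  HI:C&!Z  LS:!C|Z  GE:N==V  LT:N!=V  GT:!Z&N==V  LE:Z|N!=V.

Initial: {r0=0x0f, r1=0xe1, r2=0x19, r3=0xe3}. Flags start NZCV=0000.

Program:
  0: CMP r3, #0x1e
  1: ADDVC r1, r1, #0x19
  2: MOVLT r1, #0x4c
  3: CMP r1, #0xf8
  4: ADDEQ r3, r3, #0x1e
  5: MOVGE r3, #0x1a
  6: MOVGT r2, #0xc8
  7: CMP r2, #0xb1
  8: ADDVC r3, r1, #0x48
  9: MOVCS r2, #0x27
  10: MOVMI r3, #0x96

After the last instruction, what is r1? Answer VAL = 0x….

[0] flags=1010 → (cmp)
[1] flags=1010 VC?T → r1=0xfa
[2] flags=1010 LT?T → r1=0x4c
[3] flags=0000 → (cmp)
[4] flags=0000 EQ?F → skip
[5] flags=0000 GE?T → r3=0x1a
[6] flags=0000 GT?T → r2=0xc8
[7] flags=0010 → (cmp)
[8] flags=0010 VC?T → r3=0x94
[9] flags=0010 CS?T → r2=0x27
[10] flags=0010 MI?F → skip

VAL = 0x4c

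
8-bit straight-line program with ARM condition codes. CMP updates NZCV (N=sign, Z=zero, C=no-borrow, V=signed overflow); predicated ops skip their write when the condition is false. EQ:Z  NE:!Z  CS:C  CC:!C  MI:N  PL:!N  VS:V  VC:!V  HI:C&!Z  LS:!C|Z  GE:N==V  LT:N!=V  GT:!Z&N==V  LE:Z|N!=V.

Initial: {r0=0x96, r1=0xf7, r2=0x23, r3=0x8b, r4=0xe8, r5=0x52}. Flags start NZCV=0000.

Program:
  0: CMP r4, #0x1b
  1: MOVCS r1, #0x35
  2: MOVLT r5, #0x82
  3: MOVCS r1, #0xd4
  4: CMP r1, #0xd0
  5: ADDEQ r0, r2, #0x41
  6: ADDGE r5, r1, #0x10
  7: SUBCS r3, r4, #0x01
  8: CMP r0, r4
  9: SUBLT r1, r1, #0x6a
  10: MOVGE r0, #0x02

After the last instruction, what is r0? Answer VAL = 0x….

VAL = 0x96

[0] flags=1010 → (cmp)
[1] flags=1010 CS?T → r1=0x35
[2] flags=1010 LT?T → r5=0x82
[3] flags=1010 CS?T → r1=0xd4
[4] flags=0010 → (cmp)
[5] flags=0010 EQ?F → skip
[6] flags=0010 GE?T → r5=0xe4
[7] flags=0010 CS?T → r3=0xe7
[8] flags=1000 → (cmp)
[9] flags=1000 LT?T → r1=0x6a
[10] flags=1000 GE?F → skip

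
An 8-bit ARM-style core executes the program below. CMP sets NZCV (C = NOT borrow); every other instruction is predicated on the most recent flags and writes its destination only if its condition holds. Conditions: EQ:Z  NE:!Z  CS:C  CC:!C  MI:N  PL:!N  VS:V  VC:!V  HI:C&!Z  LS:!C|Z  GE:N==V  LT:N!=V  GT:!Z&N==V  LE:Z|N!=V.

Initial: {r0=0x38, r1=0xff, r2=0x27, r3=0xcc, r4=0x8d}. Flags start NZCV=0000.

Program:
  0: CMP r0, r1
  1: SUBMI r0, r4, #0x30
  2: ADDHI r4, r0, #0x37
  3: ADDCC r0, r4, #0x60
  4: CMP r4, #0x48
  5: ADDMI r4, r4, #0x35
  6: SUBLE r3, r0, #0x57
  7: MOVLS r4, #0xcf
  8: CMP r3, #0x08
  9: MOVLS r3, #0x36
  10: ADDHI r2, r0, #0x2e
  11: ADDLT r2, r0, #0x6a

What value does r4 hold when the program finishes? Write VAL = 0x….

0: ✓ CMP  NZCV=0000
1: · SUBMI
2: · ADDHI
3: ✓ ADDCC  r0←0xed
4: ✓ CMP  NZCV=0011
5: · ADDMI
6: ✓ SUBLE  r3←0x96
7: · MOVLS
8: ✓ CMP  NZCV=1010
9: · MOVLS
10: ✓ ADDHI  r2←0x1b
11: ✓ ADDLT  r2←0x57

VAL = 0x8d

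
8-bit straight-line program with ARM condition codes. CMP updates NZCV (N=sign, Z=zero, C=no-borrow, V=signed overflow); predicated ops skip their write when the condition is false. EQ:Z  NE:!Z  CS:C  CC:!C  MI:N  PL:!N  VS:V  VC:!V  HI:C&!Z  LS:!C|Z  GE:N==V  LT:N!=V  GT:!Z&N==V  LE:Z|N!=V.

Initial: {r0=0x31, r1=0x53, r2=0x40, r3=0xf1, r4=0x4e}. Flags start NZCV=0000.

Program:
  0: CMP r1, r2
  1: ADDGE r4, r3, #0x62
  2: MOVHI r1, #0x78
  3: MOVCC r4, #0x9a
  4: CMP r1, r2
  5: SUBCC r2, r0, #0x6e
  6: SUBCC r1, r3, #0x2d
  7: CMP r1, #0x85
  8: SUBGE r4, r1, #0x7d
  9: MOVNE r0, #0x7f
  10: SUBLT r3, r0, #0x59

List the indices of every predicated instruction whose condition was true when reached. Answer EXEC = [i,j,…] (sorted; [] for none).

EXEC = [1,2,8,9]

[0] flags=0010 → (cmp)
[1] flags=0010 GE?T → r4=0x53
[2] flags=0010 HI?T → r1=0x78
[3] flags=0010 CC?F → skip
[4] flags=0010 → (cmp)
[5] flags=0010 CC?F → skip
[6] flags=0010 CC?F → skip
[7] flags=1001 → (cmp)
[8] flags=1001 GE?T → r4=0xfb
[9] flags=1001 NE?T → r0=0x7f
[10] flags=1001 LT?F → skip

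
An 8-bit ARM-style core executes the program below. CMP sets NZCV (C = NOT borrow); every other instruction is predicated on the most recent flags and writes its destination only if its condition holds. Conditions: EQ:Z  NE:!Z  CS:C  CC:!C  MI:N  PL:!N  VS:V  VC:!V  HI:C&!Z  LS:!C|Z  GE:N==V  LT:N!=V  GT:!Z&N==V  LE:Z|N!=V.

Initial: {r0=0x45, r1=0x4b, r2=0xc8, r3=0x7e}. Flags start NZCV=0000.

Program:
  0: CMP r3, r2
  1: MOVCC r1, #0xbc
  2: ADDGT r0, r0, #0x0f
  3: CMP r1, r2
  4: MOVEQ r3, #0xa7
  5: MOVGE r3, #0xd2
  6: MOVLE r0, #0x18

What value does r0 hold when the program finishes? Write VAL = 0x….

VAL = 0x18

[0] flags=1001 → (cmp)
[1] flags=1001 CC?T → r1=0xbc
[2] flags=1001 GT?T → r0=0x54
[3] flags=1000 → (cmp)
[4] flags=1000 EQ?F → skip
[5] flags=1000 GE?F → skip
[6] flags=1000 LE?T → r0=0x18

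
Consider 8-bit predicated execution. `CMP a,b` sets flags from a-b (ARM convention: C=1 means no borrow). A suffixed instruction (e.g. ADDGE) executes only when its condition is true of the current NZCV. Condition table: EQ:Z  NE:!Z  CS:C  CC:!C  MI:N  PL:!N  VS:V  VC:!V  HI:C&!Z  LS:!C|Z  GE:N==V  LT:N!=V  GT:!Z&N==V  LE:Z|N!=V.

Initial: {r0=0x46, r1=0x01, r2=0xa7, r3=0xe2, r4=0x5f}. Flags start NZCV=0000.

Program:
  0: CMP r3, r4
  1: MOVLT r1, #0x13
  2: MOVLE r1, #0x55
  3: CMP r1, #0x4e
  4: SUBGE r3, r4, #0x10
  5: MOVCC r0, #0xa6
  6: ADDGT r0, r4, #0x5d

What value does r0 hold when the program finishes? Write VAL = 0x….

0: ✓ CMP  NZCV=1010
1: ✓ MOVLT  r1←0x13
2: ✓ MOVLE  r1←0x55
3: ✓ CMP  NZCV=0010
4: ✓ SUBGE  r3←0x4f
5: · MOVCC
6: ✓ ADDGT  r0←0xbc

VAL = 0xbc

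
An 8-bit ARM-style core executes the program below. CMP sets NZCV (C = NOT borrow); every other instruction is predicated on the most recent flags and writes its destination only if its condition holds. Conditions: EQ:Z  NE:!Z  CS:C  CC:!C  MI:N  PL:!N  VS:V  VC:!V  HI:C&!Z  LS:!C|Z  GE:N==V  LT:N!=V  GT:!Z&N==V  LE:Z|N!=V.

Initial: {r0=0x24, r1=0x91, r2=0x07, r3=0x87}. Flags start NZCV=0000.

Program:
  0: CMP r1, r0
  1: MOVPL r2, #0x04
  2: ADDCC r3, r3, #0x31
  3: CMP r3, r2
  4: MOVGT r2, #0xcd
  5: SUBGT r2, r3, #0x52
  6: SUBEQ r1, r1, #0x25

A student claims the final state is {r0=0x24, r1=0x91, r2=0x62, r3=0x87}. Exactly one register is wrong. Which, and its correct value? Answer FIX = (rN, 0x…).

0: ✓ CMP  NZCV=0011
1: ✓ MOVPL  r2←0x04
2: · ADDCC
3: ✓ CMP  NZCV=1010
4: · MOVGT
5: · SUBGT
6: · SUBEQ

FIX = (r2, 0x04)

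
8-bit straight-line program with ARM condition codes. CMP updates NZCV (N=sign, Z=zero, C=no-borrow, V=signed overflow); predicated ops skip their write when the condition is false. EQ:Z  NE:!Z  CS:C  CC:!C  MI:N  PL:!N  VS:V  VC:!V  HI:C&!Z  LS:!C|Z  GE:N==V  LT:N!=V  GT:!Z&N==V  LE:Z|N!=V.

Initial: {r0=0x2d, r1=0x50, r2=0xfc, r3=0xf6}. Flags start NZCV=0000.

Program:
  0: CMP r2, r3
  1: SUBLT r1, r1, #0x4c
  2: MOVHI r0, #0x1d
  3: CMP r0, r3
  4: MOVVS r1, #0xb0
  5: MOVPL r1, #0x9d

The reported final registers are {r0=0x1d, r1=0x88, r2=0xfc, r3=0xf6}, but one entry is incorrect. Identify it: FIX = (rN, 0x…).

FIX = (r1, 0x9d)

0: ✓ CMP  NZCV=0010
1: · SUBLT
2: ✓ MOVHI  r0←0x1d
3: ✓ CMP  NZCV=0000
4: · MOVVS
5: ✓ MOVPL  r1←0x9d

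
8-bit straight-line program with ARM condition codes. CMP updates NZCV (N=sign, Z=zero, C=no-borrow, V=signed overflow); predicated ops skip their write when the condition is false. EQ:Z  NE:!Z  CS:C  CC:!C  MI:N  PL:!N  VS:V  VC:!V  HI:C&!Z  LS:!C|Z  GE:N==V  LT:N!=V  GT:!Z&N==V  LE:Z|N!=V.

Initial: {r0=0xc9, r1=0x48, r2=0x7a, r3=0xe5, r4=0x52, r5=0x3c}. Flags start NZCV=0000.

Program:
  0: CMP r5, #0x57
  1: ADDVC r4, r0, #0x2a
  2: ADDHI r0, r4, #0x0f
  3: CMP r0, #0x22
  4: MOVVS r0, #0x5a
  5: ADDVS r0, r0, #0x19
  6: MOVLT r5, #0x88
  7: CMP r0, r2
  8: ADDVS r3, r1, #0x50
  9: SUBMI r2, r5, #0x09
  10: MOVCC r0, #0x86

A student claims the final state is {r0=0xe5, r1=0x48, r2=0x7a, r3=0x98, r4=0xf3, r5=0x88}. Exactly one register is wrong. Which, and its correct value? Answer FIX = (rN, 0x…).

[0] flags=1000 → (cmp)
[1] flags=1000 VC?T → r4=0xf3
[2] flags=1000 HI?F → skip
[3] flags=1010 → (cmp)
[4] flags=1010 VS?F → skip
[5] flags=1010 VS?F → skip
[6] flags=1010 LT?T → r5=0x88
[7] flags=0011 → (cmp)
[8] flags=0011 VS?T → r3=0x98
[9] flags=0011 MI?F → skip
[10] flags=0011 CC?F → skip

FIX = (r0, 0xc9)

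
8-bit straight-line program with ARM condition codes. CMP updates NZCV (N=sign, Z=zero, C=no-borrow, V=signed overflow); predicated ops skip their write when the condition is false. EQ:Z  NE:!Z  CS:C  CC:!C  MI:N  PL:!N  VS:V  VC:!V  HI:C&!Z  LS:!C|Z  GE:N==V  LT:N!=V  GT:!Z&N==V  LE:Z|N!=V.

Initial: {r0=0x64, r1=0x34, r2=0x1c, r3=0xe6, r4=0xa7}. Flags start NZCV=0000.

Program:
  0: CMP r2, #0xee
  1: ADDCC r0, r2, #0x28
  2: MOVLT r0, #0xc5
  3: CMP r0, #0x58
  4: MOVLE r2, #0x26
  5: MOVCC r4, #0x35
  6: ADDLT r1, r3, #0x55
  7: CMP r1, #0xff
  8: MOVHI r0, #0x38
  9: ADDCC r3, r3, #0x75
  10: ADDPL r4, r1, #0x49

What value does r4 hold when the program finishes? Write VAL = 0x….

[0] flags=0000 → (cmp)
[1] flags=0000 CC?T → r0=0x44
[2] flags=0000 LT?F → skip
[3] flags=1000 → (cmp)
[4] flags=1000 LE?T → r2=0x26
[5] flags=1000 CC?T → r4=0x35
[6] flags=1000 LT?T → r1=0x3b
[7] flags=0000 → (cmp)
[8] flags=0000 HI?F → skip
[9] flags=0000 CC?T → r3=0x5b
[10] flags=0000 PL?T → r4=0x84

VAL = 0x84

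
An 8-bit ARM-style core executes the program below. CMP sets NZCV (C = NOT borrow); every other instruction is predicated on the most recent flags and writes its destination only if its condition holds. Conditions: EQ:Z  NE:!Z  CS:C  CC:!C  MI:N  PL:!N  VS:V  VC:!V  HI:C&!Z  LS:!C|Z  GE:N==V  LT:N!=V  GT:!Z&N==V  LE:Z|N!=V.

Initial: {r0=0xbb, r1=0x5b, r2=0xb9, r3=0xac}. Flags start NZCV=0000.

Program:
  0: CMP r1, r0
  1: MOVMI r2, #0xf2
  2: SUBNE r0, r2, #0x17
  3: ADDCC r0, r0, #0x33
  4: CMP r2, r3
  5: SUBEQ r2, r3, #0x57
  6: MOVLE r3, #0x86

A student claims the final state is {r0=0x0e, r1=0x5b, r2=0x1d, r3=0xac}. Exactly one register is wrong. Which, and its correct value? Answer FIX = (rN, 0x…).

FIX = (r2, 0xf2)

[0] flags=1001 → (cmp)
[1] flags=1001 MI?T → r2=0xf2
[2] flags=1001 NE?T → r0=0xdb
[3] flags=1001 CC?T → r0=0x0e
[4] flags=0010 → (cmp)
[5] flags=0010 EQ?F → skip
[6] flags=0010 LE?F → skip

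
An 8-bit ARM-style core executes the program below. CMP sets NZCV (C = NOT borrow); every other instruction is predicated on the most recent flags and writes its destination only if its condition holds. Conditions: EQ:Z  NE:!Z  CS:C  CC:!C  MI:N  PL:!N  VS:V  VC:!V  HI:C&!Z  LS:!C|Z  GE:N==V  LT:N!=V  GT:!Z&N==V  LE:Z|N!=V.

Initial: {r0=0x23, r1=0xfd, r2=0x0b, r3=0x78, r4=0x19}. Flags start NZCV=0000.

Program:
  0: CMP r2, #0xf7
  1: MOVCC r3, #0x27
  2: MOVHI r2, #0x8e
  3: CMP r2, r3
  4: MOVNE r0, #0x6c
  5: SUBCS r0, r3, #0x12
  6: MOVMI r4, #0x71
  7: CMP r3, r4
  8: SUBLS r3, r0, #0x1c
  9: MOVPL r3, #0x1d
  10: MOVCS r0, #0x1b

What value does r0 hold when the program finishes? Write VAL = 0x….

[0] flags=0000 → (cmp)
[1] flags=0000 CC?T → r3=0x27
[2] flags=0000 HI?F → skip
[3] flags=1000 → (cmp)
[4] flags=1000 NE?T → r0=0x6c
[5] flags=1000 CS?F → skip
[6] flags=1000 MI?T → r4=0x71
[7] flags=1000 → (cmp)
[8] flags=1000 LS?T → r3=0x50
[9] flags=1000 PL?F → skip
[10] flags=1000 CS?F → skip

VAL = 0x6c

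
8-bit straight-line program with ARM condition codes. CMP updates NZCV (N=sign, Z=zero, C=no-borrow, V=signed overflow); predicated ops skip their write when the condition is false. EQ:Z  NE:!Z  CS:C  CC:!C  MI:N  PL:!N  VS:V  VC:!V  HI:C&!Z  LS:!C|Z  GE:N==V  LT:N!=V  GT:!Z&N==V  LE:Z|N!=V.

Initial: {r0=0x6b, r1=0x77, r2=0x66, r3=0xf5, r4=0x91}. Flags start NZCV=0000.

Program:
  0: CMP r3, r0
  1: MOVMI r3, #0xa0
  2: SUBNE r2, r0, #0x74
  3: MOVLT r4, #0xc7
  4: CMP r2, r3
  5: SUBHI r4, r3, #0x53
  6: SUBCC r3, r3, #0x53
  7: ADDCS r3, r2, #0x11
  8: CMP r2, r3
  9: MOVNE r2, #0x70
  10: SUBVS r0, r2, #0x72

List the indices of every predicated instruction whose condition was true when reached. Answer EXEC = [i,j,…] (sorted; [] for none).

EXEC = [1,2,3,5,7,9]

0: ✓ CMP  NZCV=1010
1: ✓ MOVMI  r3←0xa0
2: ✓ SUBNE  r2←0xf7
3: ✓ MOVLT  r4←0xc7
4: ✓ CMP  NZCV=0010
5: ✓ SUBHI  r4←0x4d
6: · SUBCC
7: ✓ ADDCS  r3←0x08
8: ✓ CMP  NZCV=1010
9: ✓ MOVNE  r2←0x70
10: · SUBVS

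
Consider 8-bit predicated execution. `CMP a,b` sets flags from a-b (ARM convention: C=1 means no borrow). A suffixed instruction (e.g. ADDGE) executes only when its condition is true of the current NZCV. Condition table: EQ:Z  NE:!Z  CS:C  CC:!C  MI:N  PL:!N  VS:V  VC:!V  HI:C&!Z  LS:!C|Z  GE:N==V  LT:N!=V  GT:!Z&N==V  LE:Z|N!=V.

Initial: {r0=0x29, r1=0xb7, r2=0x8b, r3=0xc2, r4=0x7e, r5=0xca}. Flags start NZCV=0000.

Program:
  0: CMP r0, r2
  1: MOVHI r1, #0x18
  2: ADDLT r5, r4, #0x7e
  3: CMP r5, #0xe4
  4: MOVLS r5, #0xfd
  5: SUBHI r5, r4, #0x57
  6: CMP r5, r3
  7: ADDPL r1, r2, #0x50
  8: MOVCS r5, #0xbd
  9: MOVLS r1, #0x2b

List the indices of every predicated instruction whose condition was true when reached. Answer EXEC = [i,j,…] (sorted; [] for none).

0: ✓ CMP  NZCV=1001
1: · MOVHI
2: · ADDLT
3: ✓ CMP  NZCV=1000
4: ✓ MOVLS  r5←0xfd
5: · SUBHI
6: ✓ CMP  NZCV=0010
7: ✓ ADDPL  r1←0xdb
8: ✓ MOVCS  r5←0xbd
9: · MOVLS

EXEC = [4,7,8]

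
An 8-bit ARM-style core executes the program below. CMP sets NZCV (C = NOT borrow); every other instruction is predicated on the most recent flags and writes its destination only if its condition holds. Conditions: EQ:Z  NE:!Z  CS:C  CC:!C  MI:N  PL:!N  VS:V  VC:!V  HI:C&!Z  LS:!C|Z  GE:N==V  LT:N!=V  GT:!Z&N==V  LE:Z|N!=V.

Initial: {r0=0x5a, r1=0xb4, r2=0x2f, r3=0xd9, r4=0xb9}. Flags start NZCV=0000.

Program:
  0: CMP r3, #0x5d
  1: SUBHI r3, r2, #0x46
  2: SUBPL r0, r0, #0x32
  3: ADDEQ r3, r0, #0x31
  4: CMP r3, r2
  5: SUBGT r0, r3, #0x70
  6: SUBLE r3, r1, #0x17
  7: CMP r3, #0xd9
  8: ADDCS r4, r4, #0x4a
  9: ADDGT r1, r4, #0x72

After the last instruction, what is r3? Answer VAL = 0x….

VAL = 0x9d

0: ✓ CMP  NZCV=0011
1: ✓ SUBHI  r3←0xe9
2: ✓ SUBPL  r0←0x28
3: · ADDEQ
4: ✓ CMP  NZCV=1010
5: · SUBGT
6: ✓ SUBLE  r3←0x9d
7: ✓ CMP  NZCV=1000
8: · ADDCS
9: · ADDGT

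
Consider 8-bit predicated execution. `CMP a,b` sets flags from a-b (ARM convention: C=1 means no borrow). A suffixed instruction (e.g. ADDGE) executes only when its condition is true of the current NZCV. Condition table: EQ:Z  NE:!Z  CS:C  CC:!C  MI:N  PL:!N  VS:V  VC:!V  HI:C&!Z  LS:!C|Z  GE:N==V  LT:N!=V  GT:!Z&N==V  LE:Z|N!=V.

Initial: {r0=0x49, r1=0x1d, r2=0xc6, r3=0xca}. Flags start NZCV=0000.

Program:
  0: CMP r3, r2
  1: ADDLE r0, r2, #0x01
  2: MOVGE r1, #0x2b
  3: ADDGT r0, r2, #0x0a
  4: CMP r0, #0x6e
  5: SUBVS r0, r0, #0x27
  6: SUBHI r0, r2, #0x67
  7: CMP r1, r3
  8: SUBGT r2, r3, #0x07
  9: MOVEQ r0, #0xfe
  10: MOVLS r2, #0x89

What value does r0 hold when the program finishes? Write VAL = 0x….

0: ✓ CMP  NZCV=0010
1: · ADDLE
2: ✓ MOVGE  r1←0x2b
3: ✓ ADDGT  r0←0xd0
4: ✓ CMP  NZCV=0011
5: ✓ SUBVS  r0←0xa9
6: ✓ SUBHI  r0←0x5f
7: ✓ CMP  NZCV=0000
8: ✓ SUBGT  r2←0xc3
9: · MOVEQ
10: ✓ MOVLS  r2←0x89

VAL = 0x5f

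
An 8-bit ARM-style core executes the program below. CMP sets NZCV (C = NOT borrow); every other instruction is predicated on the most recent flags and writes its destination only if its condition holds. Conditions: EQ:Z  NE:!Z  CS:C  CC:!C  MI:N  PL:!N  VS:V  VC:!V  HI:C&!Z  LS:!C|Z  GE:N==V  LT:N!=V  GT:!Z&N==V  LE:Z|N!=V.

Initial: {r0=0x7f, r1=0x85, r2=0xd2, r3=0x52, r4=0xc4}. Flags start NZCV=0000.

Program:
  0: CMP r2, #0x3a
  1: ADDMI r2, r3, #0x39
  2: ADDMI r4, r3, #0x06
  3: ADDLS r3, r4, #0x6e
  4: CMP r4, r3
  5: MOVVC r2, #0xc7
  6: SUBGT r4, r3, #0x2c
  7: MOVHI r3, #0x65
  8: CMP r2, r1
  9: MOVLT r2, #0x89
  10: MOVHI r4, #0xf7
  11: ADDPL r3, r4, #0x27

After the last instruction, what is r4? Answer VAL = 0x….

0: ✓ CMP  NZCV=1010
1: ✓ ADDMI  r2←0x8b
2: ✓ ADDMI  r4←0x58
3: · ADDLS
4: ✓ CMP  NZCV=0010
5: ✓ MOVVC  r2←0xc7
6: ✓ SUBGT  r4←0x26
7: ✓ MOVHI  r3←0x65
8: ✓ CMP  NZCV=0010
9: · MOVLT
10: ✓ MOVHI  r4←0xf7
11: ✓ ADDPL  r3←0x1e

VAL = 0xf7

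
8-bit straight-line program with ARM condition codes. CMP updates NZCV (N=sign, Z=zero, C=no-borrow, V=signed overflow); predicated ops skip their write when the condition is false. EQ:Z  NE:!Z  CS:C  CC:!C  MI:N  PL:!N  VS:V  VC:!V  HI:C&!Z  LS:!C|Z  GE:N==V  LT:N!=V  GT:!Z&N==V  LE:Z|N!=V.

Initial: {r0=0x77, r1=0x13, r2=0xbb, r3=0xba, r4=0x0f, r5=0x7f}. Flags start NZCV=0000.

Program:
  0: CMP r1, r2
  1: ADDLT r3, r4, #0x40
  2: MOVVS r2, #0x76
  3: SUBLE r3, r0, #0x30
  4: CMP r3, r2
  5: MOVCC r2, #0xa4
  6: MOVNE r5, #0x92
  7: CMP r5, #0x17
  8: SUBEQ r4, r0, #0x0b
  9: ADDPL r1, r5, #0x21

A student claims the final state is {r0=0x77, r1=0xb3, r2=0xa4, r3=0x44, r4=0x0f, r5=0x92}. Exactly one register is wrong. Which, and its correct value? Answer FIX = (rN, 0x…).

FIX = (r3, 0xba)

0: ✓ CMP  NZCV=0000
1: · ADDLT
2: · MOVVS
3: · SUBLE
4: ✓ CMP  NZCV=1000
5: ✓ MOVCC  r2←0xa4
6: ✓ MOVNE  r5←0x92
7: ✓ CMP  NZCV=0011
8: · SUBEQ
9: ✓ ADDPL  r1←0xb3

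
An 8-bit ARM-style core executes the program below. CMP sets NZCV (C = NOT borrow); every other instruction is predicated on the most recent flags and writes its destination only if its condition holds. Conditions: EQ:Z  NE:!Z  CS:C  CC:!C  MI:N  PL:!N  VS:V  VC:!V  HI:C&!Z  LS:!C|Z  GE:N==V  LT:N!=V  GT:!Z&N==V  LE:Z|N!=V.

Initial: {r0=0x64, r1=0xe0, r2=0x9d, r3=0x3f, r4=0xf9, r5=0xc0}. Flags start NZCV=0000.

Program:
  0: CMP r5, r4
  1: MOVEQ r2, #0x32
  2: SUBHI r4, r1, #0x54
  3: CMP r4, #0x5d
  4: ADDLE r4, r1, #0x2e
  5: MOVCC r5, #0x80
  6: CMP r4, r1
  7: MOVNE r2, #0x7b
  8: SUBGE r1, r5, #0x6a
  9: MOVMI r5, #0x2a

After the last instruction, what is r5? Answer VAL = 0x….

[0] flags=1000 → (cmp)
[1] flags=1000 EQ?F → skip
[2] flags=1000 HI?F → skip
[3] flags=1010 → (cmp)
[4] flags=1010 LE?T → r4=0x0e
[5] flags=1010 CC?F → skip
[6] flags=0000 → (cmp)
[7] flags=0000 NE?T → r2=0x7b
[8] flags=0000 GE?T → r1=0x56
[9] flags=0000 MI?F → skip

VAL = 0xc0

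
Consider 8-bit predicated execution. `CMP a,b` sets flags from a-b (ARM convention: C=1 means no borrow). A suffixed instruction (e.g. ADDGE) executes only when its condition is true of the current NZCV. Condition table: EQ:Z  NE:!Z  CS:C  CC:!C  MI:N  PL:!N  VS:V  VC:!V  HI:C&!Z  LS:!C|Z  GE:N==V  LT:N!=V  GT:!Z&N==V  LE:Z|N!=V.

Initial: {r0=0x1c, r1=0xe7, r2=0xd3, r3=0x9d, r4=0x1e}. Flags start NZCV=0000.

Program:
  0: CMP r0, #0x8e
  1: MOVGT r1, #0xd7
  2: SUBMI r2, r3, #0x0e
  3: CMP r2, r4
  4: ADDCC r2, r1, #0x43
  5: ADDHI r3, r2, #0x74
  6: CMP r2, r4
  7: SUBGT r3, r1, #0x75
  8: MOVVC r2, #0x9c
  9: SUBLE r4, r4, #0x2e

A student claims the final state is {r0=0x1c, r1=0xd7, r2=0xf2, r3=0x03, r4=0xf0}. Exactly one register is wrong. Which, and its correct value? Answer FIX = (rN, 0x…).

FIX = (r2, 0x8f)

0: ✓ CMP  NZCV=1001
1: ✓ MOVGT  r1←0xd7
2: ✓ SUBMI  r2←0x8f
3: ✓ CMP  NZCV=0011
4: · ADDCC
5: ✓ ADDHI  r3←0x03
6: ✓ CMP  NZCV=0011
7: · SUBGT
8: · MOVVC
9: ✓ SUBLE  r4←0xf0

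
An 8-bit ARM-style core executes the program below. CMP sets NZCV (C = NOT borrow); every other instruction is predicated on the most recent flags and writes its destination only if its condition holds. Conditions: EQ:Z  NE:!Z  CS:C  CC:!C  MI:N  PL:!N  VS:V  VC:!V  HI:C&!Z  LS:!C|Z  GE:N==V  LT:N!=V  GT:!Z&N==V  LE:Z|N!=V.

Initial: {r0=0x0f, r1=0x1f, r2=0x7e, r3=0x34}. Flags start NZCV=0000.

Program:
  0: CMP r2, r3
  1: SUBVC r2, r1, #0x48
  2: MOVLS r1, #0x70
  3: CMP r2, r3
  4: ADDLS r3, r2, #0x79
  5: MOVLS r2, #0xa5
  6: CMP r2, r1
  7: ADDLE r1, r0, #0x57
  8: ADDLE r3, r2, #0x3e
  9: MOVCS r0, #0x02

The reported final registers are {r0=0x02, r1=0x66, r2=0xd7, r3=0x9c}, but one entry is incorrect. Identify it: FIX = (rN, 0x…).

FIX = (r3, 0x15)

0: ✓ CMP  NZCV=0010
1: ✓ SUBVC  r2←0xd7
2: · MOVLS
3: ✓ CMP  NZCV=1010
4: · ADDLS
5: · MOVLS
6: ✓ CMP  NZCV=1010
7: ✓ ADDLE  r1←0x66
8: ✓ ADDLE  r3←0x15
9: ✓ MOVCS  r0←0x02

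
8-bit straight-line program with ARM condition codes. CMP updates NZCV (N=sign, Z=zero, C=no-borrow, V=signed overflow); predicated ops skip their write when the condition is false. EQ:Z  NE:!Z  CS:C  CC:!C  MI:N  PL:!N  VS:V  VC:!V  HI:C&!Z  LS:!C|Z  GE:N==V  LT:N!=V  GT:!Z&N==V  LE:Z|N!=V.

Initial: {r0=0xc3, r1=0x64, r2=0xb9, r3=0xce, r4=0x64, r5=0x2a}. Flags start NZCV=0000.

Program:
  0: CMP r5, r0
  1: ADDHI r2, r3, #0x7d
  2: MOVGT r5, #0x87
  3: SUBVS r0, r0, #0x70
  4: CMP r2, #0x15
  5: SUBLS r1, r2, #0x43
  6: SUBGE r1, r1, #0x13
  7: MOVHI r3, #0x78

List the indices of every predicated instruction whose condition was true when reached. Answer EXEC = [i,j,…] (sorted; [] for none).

EXEC = [2,7]

0: ✓ CMP  NZCV=0000
1: · ADDHI
2: ✓ MOVGT  r5←0x87
3: · SUBVS
4: ✓ CMP  NZCV=1010
5: · SUBLS
6: · SUBGE
7: ✓ MOVHI  r3←0x78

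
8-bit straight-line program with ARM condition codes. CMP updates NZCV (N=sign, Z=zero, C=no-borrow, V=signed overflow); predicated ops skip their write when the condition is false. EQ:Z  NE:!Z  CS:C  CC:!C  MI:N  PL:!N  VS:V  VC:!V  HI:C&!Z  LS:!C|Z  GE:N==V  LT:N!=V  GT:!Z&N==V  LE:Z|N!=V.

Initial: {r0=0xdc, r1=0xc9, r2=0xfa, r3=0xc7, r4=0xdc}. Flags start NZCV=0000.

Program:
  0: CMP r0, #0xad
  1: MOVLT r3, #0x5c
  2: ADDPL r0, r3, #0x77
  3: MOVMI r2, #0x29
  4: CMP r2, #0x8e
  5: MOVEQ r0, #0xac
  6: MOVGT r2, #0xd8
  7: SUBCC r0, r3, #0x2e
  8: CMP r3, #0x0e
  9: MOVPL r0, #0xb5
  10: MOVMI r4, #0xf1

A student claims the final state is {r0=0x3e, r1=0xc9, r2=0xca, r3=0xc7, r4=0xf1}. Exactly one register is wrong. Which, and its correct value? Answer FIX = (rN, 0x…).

0: ✓ CMP  NZCV=0010
1: · MOVLT
2: ✓ ADDPL  r0←0x3e
3: · MOVMI
4: ✓ CMP  NZCV=0010
5: · MOVEQ
6: ✓ MOVGT  r2←0xd8
7: · SUBCC
8: ✓ CMP  NZCV=1010
9: · MOVPL
10: ✓ MOVMI  r4←0xf1

FIX = (r2, 0xd8)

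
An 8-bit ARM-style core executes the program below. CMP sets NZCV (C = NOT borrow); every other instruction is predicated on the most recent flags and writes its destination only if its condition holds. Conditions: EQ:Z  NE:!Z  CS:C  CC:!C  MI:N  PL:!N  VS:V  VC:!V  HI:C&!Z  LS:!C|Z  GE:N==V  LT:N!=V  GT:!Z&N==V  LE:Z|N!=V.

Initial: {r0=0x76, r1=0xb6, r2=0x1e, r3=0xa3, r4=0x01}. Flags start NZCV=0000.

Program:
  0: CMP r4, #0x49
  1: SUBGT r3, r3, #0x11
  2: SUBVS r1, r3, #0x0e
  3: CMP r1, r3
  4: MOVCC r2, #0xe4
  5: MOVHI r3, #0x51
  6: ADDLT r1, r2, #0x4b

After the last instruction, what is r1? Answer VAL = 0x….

[0] flags=1000 → (cmp)
[1] flags=1000 GT?F → skip
[2] flags=1000 VS?F → skip
[3] flags=0010 → (cmp)
[4] flags=0010 CC?F → skip
[5] flags=0010 HI?T → r3=0x51
[6] flags=0010 LT?F → skip

VAL = 0xb6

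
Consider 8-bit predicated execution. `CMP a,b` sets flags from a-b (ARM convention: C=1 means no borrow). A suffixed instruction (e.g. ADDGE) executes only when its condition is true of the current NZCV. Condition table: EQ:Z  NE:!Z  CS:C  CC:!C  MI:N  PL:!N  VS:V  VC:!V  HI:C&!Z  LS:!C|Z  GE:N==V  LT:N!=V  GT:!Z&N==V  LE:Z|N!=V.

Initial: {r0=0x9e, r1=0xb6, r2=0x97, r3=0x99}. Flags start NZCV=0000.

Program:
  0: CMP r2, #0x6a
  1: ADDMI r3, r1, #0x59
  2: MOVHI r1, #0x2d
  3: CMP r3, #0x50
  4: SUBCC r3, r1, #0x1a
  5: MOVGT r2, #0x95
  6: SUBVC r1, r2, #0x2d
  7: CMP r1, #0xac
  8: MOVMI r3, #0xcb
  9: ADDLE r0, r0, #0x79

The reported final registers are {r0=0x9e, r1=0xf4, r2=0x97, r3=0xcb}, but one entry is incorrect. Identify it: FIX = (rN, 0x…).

[0] flags=0011 → (cmp)
[1] flags=0011 MI?F → skip
[2] flags=0011 HI?T → r1=0x2d
[3] flags=0011 → (cmp)
[4] flags=0011 CC?F → skip
[5] flags=0011 GT?F → skip
[6] flags=0011 VC?F → skip
[7] flags=1001 → (cmp)
[8] flags=1001 MI?T → r3=0xcb
[9] flags=1001 LE?F → skip

FIX = (r1, 0x2d)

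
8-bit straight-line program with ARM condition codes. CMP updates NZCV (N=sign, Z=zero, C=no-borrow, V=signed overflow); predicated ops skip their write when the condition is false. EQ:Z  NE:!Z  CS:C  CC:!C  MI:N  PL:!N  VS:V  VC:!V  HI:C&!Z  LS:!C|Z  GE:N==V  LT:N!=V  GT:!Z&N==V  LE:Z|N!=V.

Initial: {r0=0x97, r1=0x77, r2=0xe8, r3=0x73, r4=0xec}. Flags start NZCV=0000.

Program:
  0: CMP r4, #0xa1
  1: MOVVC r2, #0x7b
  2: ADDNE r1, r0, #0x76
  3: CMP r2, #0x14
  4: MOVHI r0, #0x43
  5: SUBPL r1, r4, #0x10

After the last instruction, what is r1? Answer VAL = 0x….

[0] flags=0010 → (cmp)
[1] flags=0010 VC?T → r2=0x7b
[2] flags=0010 NE?T → r1=0x0d
[3] flags=0010 → (cmp)
[4] flags=0010 HI?T → r0=0x43
[5] flags=0010 PL?T → r1=0xdc

VAL = 0xdc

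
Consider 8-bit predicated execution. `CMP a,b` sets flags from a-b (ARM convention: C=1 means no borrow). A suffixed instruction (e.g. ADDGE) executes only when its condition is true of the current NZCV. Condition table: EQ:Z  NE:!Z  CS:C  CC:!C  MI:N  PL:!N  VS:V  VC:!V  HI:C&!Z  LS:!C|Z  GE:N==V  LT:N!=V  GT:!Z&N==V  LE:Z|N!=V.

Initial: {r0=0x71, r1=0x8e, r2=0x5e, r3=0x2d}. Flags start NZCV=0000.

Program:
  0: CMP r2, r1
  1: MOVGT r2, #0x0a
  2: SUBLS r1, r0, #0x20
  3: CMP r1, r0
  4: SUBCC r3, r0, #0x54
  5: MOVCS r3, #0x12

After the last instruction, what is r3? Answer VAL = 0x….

[0] flags=1001 → (cmp)
[1] flags=1001 GT?T → r2=0x0a
[2] flags=1001 LS?T → r1=0x51
[3] flags=1000 → (cmp)
[4] flags=1000 CC?T → r3=0x1d
[5] flags=1000 CS?F → skip

VAL = 0x1d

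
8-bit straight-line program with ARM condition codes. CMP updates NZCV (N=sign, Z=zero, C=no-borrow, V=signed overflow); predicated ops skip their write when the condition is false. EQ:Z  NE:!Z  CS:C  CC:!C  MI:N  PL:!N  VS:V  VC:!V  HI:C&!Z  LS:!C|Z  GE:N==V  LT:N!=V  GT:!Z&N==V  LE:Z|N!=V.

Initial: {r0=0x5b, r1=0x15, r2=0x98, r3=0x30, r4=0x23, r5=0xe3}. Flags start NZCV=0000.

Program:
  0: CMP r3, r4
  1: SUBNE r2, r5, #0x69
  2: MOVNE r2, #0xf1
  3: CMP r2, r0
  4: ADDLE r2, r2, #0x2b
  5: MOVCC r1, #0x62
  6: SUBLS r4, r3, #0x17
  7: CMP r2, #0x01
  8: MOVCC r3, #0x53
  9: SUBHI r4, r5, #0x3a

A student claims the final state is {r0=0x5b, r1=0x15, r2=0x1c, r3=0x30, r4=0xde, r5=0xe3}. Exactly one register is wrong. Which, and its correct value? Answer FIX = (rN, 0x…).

[0] flags=0010 → (cmp)
[1] flags=0010 NE?T → r2=0x7a
[2] flags=0010 NE?T → r2=0xf1
[3] flags=1010 → (cmp)
[4] flags=1010 LE?T → r2=0x1c
[5] flags=1010 CC?F → skip
[6] flags=1010 LS?F → skip
[7] flags=0010 → (cmp)
[8] flags=0010 CC?F → skip
[9] flags=0010 HI?T → r4=0xa9

FIX = (r4, 0xa9)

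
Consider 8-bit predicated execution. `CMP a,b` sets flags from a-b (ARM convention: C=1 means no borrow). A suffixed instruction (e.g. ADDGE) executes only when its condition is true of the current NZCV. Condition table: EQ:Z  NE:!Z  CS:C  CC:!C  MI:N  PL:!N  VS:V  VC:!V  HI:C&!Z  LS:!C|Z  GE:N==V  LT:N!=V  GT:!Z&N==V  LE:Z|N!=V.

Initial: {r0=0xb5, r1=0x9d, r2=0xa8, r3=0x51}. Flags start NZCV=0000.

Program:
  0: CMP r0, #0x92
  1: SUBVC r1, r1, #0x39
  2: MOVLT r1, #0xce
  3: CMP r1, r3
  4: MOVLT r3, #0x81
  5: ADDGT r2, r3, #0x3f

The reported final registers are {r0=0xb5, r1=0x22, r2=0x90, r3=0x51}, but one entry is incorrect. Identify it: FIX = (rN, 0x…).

[0] flags=0010 → (cmp)
[1] flags=0010 VC?T → r1=0x64
[2] flags=0010 LT?F → skip
[3] flags=0010 → (cmp)
[4] flags=0010 LT?F → skip
[5] flags=0010 GT?T → r2=0x90

FIX = (r1, 0x64)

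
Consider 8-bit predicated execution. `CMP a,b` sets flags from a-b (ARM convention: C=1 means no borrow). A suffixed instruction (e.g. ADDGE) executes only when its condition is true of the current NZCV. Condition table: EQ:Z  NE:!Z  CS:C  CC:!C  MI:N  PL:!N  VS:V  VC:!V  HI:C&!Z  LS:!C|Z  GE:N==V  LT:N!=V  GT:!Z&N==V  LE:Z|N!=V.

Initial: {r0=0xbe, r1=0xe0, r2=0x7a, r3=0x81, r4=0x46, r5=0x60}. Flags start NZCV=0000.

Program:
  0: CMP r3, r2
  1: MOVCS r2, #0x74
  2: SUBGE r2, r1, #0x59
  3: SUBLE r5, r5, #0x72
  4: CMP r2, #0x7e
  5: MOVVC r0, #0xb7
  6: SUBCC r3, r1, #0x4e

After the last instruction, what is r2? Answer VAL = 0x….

[0] flags=0011 → (cmp)
[1] flags=0011 CS?T → r2=0x74
[2] flags=0011 GE?F → skip
[3] flags=0011 LE?T → r5=0xee
[4] flags=1000 → (cmp)
[5] flags=1000 VC?T → r0=0xb7
[6] flags=1000 CC?T → r3=0x92

VAL = 0x74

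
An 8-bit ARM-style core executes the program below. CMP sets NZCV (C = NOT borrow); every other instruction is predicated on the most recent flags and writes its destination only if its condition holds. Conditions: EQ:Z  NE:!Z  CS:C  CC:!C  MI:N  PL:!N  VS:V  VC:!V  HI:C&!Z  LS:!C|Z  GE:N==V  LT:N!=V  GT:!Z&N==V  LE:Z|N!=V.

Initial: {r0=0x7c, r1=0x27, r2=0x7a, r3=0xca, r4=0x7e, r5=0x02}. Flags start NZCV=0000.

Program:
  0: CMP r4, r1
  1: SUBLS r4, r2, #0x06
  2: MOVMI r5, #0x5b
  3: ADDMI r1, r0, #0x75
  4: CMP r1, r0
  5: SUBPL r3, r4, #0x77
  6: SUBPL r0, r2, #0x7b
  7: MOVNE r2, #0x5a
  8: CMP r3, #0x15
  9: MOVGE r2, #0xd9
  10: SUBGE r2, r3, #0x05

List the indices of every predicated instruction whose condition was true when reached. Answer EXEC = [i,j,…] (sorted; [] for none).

EXEC = [7]

[0] flags=0010 → (cmp)
[1] flags=0010 LS?F → skip
[2] flags=0010 MI?F → skip
[3] flags=0010 MI?F → skip
[4] flags=1000 → (cmp)
[5] flags=1000 PL?F → skip
[6] flags=1000 PL?F → skip
[7] flags=1000 NE?T → r2=0x5a
[8] flags=1010 → (cmp)
[9] flags=1010 GE?F → skip
[10] flags=1010 GE?F → skip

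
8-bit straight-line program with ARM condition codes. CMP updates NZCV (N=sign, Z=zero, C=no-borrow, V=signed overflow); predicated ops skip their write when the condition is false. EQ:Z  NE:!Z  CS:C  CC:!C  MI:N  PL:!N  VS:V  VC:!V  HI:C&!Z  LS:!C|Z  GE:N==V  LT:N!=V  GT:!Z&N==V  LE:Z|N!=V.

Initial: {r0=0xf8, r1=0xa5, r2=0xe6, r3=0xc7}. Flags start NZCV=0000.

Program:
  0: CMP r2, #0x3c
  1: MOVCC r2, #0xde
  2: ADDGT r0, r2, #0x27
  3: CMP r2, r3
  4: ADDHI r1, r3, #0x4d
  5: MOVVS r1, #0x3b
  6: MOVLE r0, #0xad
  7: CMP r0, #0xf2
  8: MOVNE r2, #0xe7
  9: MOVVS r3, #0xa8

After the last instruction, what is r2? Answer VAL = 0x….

VAL = 0xe7

[0] flags=1010 → (cmp)
[1] flags=1010 CC?F → skip
[2] flags=1010 GT?F → skip
[3] flags=0010 → (cmp)
[4] flags=0010 HI?T → r1=0x14
[5] flags=0010 VS?F → skip
[6] flags=0010 LE?F → skip
[7] flags=0010 → (cmp)
[8] flags=0010 NE?T → r2=0xe7
[9] flags=0010 VS?F → skip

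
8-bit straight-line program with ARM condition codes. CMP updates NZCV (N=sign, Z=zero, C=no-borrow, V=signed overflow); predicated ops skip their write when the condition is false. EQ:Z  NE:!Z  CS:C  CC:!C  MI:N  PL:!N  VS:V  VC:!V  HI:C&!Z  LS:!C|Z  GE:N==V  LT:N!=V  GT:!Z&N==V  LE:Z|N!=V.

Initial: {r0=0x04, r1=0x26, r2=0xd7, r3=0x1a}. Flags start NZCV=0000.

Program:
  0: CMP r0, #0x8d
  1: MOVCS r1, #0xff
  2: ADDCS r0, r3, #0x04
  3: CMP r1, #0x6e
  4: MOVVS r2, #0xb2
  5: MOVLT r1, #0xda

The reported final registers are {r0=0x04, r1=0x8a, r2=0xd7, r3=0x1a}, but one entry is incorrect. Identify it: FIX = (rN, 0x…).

[0] flags=0000 → (cmp)
[1] flags=0000 CS?F → skip
[2] flags=0000 CS?F → skip
[3] flags=1000 → (cmp)
[4] flags=1000 VS?F → skip
[5] flags=1000 LT?T → r1=0xda

FIX = (r1, 0xda)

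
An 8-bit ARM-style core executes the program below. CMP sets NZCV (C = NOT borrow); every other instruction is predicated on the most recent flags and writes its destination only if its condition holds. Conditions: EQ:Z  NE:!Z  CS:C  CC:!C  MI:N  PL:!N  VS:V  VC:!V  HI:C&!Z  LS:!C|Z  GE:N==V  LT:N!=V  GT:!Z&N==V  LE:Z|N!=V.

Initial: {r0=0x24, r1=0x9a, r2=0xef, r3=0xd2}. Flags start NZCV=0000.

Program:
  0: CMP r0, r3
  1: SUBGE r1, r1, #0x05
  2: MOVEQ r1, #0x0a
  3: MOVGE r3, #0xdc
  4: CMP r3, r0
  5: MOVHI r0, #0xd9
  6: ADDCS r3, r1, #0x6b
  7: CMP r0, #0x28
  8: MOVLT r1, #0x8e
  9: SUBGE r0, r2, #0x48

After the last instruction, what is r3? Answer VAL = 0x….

[0] flags=0000 → (cmp)
[1] flags=0000 GE?T → r1=0x95
[2] flags=0000 EQ?F → skip
[3] flags=0000 GE?T → r3=0xdc
[4] flags=1010 → (cmp)
[5] flags=1010 HI?T → r0=0xd9
[6] flags=1010 CS?T → r3=0x00
[7] flags=1010 → (cmp)
[8] flags=1010 LT?T → r1=0x8e
[9] flags=1010 GE?F → skip

VAL = 0x00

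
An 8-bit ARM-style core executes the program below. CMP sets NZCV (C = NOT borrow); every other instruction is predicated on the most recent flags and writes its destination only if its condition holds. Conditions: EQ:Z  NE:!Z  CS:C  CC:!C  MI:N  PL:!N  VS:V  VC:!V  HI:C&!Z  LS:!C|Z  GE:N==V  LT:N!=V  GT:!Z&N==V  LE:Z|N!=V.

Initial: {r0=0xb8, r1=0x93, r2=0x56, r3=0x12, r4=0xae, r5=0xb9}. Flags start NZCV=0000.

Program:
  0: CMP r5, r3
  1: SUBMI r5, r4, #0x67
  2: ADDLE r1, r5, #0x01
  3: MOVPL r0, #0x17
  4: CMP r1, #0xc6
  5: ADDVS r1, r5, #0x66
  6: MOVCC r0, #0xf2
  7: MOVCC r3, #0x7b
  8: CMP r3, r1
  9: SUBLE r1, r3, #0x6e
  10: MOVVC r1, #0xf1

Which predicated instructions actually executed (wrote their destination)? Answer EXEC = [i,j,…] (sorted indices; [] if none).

EXEC = [1,2,5,6,7]

[0] flags=1010 → (cmp)
[1] flags=1010 MI?T → r5=0x47
[2] flags=1010 LE?T → r1=0x48
[3] flags=1010 PL?F → skip
[4] flags=1001 → (cmp)
[5] flags=1001 VS?T → r1=0xad
[6] flags=1001 CC?T → r0=0xf2
[7] flags=1001 CC?T → r3=0x7b
[8] flags=1001 → (cmp)
[9] flags=1001 LE?F → skip
[10] flags=1001 VC?F → skip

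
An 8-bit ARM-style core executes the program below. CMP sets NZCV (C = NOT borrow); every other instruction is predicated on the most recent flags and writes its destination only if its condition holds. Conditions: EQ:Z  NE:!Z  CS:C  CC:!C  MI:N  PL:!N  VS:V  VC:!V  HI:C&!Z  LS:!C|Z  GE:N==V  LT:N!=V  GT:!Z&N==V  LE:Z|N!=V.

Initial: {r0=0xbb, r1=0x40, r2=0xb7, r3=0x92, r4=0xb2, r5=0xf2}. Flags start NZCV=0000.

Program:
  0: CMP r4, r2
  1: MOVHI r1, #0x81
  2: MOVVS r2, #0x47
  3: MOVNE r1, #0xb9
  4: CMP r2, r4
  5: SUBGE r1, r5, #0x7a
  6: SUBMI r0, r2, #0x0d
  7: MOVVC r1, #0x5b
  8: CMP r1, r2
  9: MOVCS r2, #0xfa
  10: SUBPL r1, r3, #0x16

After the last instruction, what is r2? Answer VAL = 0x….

0: ✓ CMP  NZCV=1000
1: · MOVHI
2: · MOVVS
3: ✓ MOVNE  r1←0xb9
4: ✓ CMP  NZCV=0010
5: ✓ SUBGE  r1←0x78
6: · SUBMI
7: ✓ MOVVC  r1←0x5b
8: ✓ CMP  NZCV=1001
9: · MOVCS
10: · SUBPL

VAL = 0xb7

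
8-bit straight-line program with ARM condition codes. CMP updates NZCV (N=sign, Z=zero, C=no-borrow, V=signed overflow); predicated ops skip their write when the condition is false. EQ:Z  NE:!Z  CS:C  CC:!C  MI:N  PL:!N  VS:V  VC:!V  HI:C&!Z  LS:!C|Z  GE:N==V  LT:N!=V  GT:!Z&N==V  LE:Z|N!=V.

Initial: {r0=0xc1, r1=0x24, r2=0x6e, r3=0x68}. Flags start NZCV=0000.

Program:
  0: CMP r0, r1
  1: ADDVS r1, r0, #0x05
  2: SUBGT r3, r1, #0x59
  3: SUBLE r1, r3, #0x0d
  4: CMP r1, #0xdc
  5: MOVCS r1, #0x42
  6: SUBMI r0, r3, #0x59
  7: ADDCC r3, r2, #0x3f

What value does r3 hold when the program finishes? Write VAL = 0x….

0: ✓ CMP  NZCV=1010
1: · ADDVS
2: · SUBGT
3: ✓ SUBLE  r1←0x5b
4: ✓ CMP  NZCV=0000
5: · MOVCS
6: · SUBMI
7: ✓ ADDCC  r3←0xad

VAL = 0xad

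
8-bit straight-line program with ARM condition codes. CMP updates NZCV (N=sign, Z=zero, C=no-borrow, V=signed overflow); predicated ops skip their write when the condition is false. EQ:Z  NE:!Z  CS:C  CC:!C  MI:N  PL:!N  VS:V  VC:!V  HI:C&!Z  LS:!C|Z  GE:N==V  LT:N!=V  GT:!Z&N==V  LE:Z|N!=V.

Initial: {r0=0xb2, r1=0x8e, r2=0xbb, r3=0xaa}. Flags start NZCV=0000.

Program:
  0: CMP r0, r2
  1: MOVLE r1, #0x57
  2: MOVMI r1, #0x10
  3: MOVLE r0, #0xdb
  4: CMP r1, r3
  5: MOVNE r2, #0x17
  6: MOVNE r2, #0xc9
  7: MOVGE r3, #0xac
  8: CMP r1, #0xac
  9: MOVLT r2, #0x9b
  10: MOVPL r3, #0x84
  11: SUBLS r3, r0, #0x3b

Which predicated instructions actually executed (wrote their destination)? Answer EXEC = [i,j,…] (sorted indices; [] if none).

0: ✓ CMP  NZCV=1000
1: ✓ MOVLE  r1←0x57
2: ✓ MOVMI  r1←0x10
3: ✓ MOVLE  r0←0xdb
4: ✓ CMP  NZCV=0000
5: ✓ MOVNE  r2←0x17
6: ✓ MOVNE  r2←0xc9
7: ✓ MOVGE  r3←0xac
8: ✓ CMP  NZCV=0000
9: · MOVLT
10: ✓ MOVPL  r3←0x84
11: ✓ SUBLS  r3←0xa0

EXEC = [1,2,3,5,6,7,10,11]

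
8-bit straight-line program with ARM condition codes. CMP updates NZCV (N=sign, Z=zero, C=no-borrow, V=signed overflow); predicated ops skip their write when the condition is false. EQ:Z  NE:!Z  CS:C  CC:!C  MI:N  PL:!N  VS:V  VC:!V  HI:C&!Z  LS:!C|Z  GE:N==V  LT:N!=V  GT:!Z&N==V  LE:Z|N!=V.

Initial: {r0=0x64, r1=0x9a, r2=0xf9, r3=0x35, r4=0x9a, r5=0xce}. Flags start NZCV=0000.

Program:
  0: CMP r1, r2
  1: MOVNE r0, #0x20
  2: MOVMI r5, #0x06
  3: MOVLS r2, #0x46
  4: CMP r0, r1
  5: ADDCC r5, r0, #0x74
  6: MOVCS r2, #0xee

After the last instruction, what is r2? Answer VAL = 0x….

0: ✓ CMP  NZCV=1000
1: ✓ MOVNE  r0←0x20
2: ✓ MOVMI  r5←0x06
3: ✓ MOVLS  r2←0x46
4: ✓ CMP  NZCV=1001
5: ✓ ADDCC  r5←0x94
6: · MOVCS

VAL = 0x46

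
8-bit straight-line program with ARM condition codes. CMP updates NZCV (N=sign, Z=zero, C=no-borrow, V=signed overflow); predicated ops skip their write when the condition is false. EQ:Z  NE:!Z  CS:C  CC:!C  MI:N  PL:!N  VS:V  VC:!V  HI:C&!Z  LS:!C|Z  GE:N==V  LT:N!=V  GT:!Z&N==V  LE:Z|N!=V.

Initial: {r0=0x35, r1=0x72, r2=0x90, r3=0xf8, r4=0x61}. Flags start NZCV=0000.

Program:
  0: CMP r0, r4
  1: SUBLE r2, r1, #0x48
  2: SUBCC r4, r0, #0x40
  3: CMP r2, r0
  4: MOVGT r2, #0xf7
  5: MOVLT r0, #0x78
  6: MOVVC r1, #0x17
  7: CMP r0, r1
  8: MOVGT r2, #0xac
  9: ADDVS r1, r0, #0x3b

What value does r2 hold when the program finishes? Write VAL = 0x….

VAL = 0xac

0: ✓ CMP  NZCV=1000
1: ✓ SUBLE  r2←0x2a
2: ✓ SUBCC  r4←0xf5
3: ✓ CMP  NZCV=1000
4: · MOVGT
5: ✓ MOVLT  r0←0x78
6: ✓ MOVVC  r1←0x17
7: ✓ CMP  NZCV=0010
8: ✓ MOVGT  r2←0xac
9: · ADDVS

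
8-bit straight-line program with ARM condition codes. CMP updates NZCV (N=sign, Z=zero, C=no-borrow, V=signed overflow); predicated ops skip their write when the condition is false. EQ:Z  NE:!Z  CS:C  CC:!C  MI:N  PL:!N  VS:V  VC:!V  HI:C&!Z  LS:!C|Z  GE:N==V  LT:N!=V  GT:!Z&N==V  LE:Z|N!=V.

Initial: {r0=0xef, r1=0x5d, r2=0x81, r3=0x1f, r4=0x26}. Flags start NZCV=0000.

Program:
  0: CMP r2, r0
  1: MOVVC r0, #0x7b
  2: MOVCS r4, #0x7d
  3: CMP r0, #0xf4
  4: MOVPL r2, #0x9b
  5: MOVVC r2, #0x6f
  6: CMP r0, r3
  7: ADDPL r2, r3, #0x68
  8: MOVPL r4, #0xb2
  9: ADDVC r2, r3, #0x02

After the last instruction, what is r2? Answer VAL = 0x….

VAL = 0x21

0: ✓ CMP  NZCV=1000
1: ✓ MOVVC  r0←0x7b
2: · MOVCS
3: ✓ CMP  NZCV=1001
4: · MOVPL
5: · MOVVC
6: ✓ CMP  NZCV=0010
7: ✓ ADDPL  r2←0x87
8: ✓ MOVPL  r4←0xb2
9: ✓ ADDVC  r2←0x21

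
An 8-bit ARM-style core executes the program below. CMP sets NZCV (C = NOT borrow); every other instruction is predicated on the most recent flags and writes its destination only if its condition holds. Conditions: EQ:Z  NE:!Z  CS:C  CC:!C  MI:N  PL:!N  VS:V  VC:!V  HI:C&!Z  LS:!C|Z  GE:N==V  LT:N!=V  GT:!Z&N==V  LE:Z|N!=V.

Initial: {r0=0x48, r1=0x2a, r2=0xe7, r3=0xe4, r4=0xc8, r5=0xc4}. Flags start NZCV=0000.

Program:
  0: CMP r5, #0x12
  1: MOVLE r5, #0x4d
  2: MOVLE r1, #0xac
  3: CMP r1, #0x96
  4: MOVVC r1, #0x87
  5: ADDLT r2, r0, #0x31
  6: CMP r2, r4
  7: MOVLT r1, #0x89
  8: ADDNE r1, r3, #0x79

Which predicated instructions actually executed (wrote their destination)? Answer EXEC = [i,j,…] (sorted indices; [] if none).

[0] flags=1010 → (cmp)
[1] flags=1010 LE?T → r5=0x4d
[2] flags=1010 LE?T → r1=0xac
[3] flags=0010 → (cmp)
[4] flags=0010 VC?T → r1=0x87
[5] flags=0010 LT?F → skip
[6] flags=0010 → (cmp)
[7] flags=0010 LT?F → skip
[8] flags=0010 NE?T → r1=0x5d

EXEC = [1,2,4,8]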